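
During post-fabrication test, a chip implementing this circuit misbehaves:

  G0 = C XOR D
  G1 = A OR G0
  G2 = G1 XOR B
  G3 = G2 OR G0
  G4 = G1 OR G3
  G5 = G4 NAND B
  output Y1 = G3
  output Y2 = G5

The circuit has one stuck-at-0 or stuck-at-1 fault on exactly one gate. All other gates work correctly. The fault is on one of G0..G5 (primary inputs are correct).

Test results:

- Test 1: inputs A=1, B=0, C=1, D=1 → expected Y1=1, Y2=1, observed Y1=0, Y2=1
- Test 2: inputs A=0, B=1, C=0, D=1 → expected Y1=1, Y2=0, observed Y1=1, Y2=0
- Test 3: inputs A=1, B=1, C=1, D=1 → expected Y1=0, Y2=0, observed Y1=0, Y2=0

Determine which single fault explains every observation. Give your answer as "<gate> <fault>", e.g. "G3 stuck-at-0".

Fault-free values for test 1 (A=1, B=0, C=1, D=1): G0=0, G1=1, G2=1, G3=1, G4=1, G5=1, giving Y1=1, Y2=1. Observed Y1=0, Y2=1.
Test 1: faults giving observed Y1=0, Y2=1 are {G1 stuck-at-0, G2 stuck-at-0, G3 stuck-at-0}.
Test 2 (A=0, B=1, C=0, D=1): fault-free G0=1, G1=1, G2=0, G3=1, G4=1, G5=0 → Y1=1, Y2=0; observed Y1=1, Y2=0. Eliminates G3 stuck-at-0.
Test 3 (A=1, B=1, C=1, D=1): fault-free G0=0, G1=1, G2=0, G3=0, G4=1, G5=0 → Y1=0, Y2=0; observed Y1=0, Y2=0. Eliminates G1 stuck-at-0.
Only G2 stuck-at-0 is consistent with every test.

G2 stuck-at-0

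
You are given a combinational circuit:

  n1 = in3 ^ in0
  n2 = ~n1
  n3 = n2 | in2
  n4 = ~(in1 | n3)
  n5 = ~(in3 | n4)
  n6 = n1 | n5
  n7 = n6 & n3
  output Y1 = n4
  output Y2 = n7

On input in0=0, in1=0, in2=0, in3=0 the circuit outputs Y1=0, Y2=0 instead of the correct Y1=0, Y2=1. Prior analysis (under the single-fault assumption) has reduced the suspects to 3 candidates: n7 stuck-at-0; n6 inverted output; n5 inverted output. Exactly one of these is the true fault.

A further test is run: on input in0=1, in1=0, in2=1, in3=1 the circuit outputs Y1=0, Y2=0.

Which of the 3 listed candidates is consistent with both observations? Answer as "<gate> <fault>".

Evaluate each candidate on input in0=1, in1=0, in2=1, in3=1:
  n7 stuck-at-0: n1=0, n2=1, n3=1, n4=0, n5=0, n6=0, n7=0 [stuck-at-0] → Y1=0, Y2=0 — matches
  n6 inverted output: n1=0, n2=1, n3=1, n4=0, n5=0, n6=1 [inverted output], n7=1 → Y1=0, Y2=1 — eliminated
  n5 inverted output: n1=0, n2=1, n3=1, n4=0, n5=1 [inverted output], n6=1, n7=1 → Y1=0, Y2=1 — eliminated
Only n7 stuck-at-0 reproduces the observed Y1=0, Y2=0.

n7 stuck-at-0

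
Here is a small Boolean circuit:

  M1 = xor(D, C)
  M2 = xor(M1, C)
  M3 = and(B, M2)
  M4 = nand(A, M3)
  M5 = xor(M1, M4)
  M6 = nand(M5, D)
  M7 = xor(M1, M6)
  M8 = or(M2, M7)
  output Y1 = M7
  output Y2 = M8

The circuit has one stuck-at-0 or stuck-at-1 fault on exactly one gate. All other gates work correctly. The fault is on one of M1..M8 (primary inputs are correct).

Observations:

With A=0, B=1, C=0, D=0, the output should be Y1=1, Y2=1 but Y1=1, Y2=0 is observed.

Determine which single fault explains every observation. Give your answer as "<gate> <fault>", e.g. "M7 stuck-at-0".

M8 stuck-at-0

Fault-free values for test 1 (A=0, B=1, C=0, D=0): M1=0, M2=0, M3=0, M4=1, M5=1, M6=1, M7=1, M8=1, giving Y1=1, Y2=1. Observed Y1=1, Y2=0.
Test 1: faults giving observed Y1=1, Y2=0 are {M8 stuck-at-0}.
Only M8 stuck-at-0 is consistent with every test.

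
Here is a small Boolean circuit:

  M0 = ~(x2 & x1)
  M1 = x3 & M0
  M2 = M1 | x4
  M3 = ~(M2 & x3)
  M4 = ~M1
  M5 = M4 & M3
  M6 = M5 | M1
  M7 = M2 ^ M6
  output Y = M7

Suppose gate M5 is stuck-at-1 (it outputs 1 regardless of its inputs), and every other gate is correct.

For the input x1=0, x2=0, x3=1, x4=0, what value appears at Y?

Propagate with M5 forced: M0=1, M1=1, M2=1, M3=0, M4=0, M5=1 [stuck-at-1], M6=1, M7=0.
So Y = 0. (Same as the fault-free value — the fault is masked on this input.)

0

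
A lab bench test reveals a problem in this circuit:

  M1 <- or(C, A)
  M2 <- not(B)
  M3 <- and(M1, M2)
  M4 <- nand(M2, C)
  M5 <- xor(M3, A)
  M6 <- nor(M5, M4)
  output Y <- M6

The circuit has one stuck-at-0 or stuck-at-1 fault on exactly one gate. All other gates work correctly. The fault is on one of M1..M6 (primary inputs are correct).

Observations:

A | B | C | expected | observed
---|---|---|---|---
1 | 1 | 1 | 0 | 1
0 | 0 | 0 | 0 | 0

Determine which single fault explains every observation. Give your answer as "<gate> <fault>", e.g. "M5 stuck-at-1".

M2 stuck-at-1

Fault-free values for test 1 (A=1, B=1, C=1): M1=1, M2=0, M3=0, M4=1, M5=1, M6=0, giving Y=0. Observed 1.
Test 1: faults giving observed 1 are {M2 stuck-at-1, M6 stuck-at-1}.
Test 2 (A=0, B=0, C=0): fault-free M1=0, M2=1, M3=0, M4=1, M5=0, M6=0 → 0; observed 0. Eliminates M6 stuck-at-1.
Only M2 stuck-at-1 is consistent with every test.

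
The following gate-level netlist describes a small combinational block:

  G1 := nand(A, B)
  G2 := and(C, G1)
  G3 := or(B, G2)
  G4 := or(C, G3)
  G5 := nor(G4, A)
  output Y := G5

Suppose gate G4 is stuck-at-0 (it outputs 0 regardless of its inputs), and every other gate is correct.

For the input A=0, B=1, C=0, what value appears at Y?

1

Propagate with G4 forced: G1=1, G2=0, G3=1, G4=0 [stuck-at-0], G5=1.
So Y = 1. (Without the fault it would be 0.)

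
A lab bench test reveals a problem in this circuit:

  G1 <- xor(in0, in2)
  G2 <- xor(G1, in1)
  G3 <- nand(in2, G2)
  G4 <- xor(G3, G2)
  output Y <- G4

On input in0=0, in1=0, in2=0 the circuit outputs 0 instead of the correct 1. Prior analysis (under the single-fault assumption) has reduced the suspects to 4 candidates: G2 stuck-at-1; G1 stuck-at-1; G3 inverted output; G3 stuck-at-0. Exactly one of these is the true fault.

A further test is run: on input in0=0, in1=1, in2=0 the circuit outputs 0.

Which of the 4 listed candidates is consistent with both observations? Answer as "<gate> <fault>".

G2 stuck-at-1

Evaluate each candidate on input in0=0, in1=1, in2=0:
  G2 stuck-at-1: G1=0, G2=1 [stuck-at-1], G3=1, G4=0 → 0 — matches
  G1 stuck-at-1: G1=1 [stuck-at-1], G2=0, G3=1, G4=1 → 1 — eliminated
  G3 inverted output: G1=0, G2=1, G3=0 [inverted output], G4=1 → 1 — eliminated
  G3 stuck-at-0: G1=0, G2=1, G3=0 [stuck-at-0], G4=1 → 1 — eliminated
Only G2 stuck-at-1 reproduces the observed 0.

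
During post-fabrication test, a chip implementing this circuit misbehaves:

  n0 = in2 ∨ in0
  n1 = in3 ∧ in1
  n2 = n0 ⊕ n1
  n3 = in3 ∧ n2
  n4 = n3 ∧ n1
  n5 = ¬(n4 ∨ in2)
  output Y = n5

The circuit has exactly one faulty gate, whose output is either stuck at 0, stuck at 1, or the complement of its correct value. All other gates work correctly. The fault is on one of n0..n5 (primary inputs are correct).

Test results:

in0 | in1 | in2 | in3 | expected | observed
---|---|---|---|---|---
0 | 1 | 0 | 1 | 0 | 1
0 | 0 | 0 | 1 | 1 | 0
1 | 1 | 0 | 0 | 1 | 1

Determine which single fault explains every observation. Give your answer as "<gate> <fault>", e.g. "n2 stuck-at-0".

Fault-free values for test 1 (in0=0, in1=1, in2=0, in3=1): n0=0, n1=1, n2=1, n3=1, n4=1, n5=0, giving Y=0. Observed 1.
Test 1: faults giving observed 1 are {n0 stuck-at-1, n0 inverted output, n1 stuck-at-0, n1 inverted output, n2 stuck-at-0, n2 inverted output, n3 stuck-at-0, n3 inverted output, n4 stuck-at-0, n4 inverted output, n5 stuck-at-1, n5 inverted output}.
Test 2 (in0=0, in1=0, in2=0, in3=1): fault-free n0=0, n1=0, n2=0, n3=0, n4=0, n5=1 → 1; observed 0. Eliminates n0 stuck-at-1, n0 inverted output, n1 stuck-at-0, n2 stuck-at-0, n2 inverted output, n3 stuck-at-0, n3 inverted output, n4 stuck-at-0, n5 stuck-at-1.
Test 3 (in0=1, in1=1, in2=0, in3=0): fault-free n0=1, n1=0, n2=1, n3=0, n4=0, n5=1 → 1; observed 1. Eliminates n4 inverted output, n5 inverted output.
Only n1 inverted output is consistent with every test.

n1 inverted output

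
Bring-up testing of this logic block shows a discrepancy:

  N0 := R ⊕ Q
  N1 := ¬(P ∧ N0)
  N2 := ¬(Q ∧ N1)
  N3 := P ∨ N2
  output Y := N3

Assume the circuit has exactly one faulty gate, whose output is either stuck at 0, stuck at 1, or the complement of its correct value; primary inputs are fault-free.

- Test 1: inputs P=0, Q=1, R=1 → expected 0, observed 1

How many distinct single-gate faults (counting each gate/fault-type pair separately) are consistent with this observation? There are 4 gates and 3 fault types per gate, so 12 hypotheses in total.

6

Fault-free: N0=0, N1=1, N2=0, N3=0 → 0. Observed 1.
  N0 stuck-at-0: output 0 ✗
  N0 stuck-at-1: output 0 ✗
  N0 inverted output: output 0 ✗
  N1 stuck-at-0: output 1 ✓
  N1 stuck-at-1: output 0 ✗
  N1 inverted output: output 1 ✓
  N2 stuck-at-0: output 0 ✗
  N2 stuck-at-1: output 1 ✓
  N2 inverted output: output 1 ✓
  N3 stuck-at-0: output 0 ✗
  N3 stuck-at-1: output 1 ✓
  N3 inverted output: output 1 ✓
Consistent faults: {N1 stuck-at-0, N1 inverted output, N2 stuck-at-1, N2 inverted output, N3 stuck-at-1, N3 inverted output} — 6 in all.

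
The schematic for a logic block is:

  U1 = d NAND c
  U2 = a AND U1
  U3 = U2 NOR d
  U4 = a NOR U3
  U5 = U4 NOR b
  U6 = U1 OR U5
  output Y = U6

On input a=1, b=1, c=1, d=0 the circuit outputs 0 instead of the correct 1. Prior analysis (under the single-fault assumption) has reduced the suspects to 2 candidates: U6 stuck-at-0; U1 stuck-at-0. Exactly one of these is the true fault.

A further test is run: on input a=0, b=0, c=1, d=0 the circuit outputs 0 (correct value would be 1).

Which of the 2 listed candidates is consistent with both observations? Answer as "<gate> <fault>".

U6 stuck-at-0

Evaluate each candidate on input a=0, b=0, c=1, d=0:
  U6 stuck-at-0: U1=1, U2=0, U3=1, U4=0, U5=1, U6=0 [stuck-at-0] → 0 — matches
  U1 stuck-at-0: U1=0 [stuck-at-0], U2=0, U3=1, U4=0, U5=1, U6=1 → 1 — eliminated
Only U6 stuck-at-0 reproduces the observed 0.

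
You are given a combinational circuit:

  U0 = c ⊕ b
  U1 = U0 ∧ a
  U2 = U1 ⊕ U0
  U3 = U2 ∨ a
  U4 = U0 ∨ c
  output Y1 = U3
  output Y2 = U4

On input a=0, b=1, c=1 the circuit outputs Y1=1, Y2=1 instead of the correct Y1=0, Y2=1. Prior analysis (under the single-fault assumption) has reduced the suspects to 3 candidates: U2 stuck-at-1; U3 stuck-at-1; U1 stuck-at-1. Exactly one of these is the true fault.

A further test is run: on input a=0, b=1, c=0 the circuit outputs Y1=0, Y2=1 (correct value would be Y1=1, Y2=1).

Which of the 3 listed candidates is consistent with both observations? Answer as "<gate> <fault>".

Evaluate each candidate on input a=0, b=1, c=0:
  U2 stuck-at-1: U0=1, U1=0, U2=1 [stuck-at-1], U3=1, U4=1 → Y1=1, Y2=1 — eliminated
  U3 stuck-at-1: U0=1, U1=0, U2=1, U3=1 [stuck-at-1], U4=1 → Y1=1, Y2=1 — eliminated
  U1 stuck-at-1: U0=1, U1=1 [stuck-at-1], U2=0, U3=0, U4=1 → Y1=0, Y2=1 — matches
Only U1 stuck-at-1 reproduces the observed Y1=0, Y2=1.

U1 stuck-at-1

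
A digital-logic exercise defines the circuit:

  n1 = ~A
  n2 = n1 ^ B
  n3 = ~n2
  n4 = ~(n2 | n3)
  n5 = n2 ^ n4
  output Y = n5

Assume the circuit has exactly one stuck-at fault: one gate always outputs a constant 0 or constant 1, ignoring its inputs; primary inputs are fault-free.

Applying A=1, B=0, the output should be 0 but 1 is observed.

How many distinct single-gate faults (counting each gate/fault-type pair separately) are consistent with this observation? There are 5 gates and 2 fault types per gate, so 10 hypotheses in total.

Fault-free: n1=0, n2=0, n3=1, n4=0, n5=0 → 0. Observed 1.
  n1 stuck-at-0: output 0 ✗
  n1 stuck-at-1: output 1 ✓
  n2 stuck-at-0: output 0 ✗
  n2 stuck-at-1: output 1 ✓
  n3 stuck-at-0: output 1 ✓
  n3 stuck-at-1: output 0 ✗
  n4 stuck-at-0: output 0 ✗
  n4 stuck-at-1: output 1 ✓
  n5 stuck-at-0: output 0 ✗
  n5 stuck-at-1: output 1 ✓
Consistent faults: {n1 stuck-at-1, n2 stuck-at-1, n3 stuck-at-0, n4 stuck-at-1, n5 stuck-at-1} — 5 in all.

5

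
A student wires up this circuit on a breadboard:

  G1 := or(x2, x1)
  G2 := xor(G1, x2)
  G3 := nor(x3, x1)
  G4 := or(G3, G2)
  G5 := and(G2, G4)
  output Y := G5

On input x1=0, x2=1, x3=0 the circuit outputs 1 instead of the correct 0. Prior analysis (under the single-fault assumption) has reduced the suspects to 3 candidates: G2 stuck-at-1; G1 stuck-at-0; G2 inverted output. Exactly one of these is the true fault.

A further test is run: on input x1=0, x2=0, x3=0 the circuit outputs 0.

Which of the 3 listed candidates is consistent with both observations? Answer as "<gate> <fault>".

G1 stuck-at-0

Evaluate each candidate on input x1=0, x2=0, x3=0:
  G2 stuck-at-1: G1=0, G2=1 [stuck-at-1], G3=1, G4=1, G5=1 → 1 — eliminated
  G1 stuck-at-0: G1=0 [stuck-at-0], G2=0, G3=1, G4=1, G5=0 → 0 — matches
  G2 inverted output: G1=0, G2=1 [inverted output], G3=1, G4=1, G5=1 → 1 — eliminated
Only G1 stuck-at-0 reproduces the observed 0.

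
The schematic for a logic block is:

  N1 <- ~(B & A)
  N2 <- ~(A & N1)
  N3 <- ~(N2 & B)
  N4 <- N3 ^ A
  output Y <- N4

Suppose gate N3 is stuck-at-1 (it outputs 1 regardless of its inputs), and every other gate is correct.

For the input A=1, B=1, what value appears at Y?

Propagate with N3 forced: N1=0, N2=1, N3=1 [stuck-at-1], N4=0.
So Y = 0. (Without the fault it would be 1.)

0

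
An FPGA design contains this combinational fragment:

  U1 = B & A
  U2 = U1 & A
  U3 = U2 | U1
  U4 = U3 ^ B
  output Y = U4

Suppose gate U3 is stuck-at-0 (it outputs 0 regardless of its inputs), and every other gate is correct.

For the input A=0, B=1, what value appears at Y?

1

Propagate with U3 forced: U1=0, U2=0, U3=0 [stuck-at-0], U4=1.
So Y = 1. (Same as the fault-free value — the fault is masked on this input.)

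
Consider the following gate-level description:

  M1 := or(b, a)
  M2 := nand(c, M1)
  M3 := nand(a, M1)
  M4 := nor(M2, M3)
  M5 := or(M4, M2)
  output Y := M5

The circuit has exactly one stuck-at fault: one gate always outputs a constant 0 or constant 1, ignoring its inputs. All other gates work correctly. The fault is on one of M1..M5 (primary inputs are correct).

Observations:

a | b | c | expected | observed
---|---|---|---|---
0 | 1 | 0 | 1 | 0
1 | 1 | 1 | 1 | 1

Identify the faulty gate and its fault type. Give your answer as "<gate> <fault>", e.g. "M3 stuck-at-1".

Fault-free values for test 1 (a=0, b=1, c=0): M1=1, M2=1, M3=1, M4=0, M5=1, giving Y=1. Observed 0.
Test 1: faults giving observed 0 are {M2 stuck-at-0, M5 stuck-at-0}.
Test 2 (a=1, b=1, c=1): fault-free M1=1, M2=0, M3=0, M4=1, M5=1 → 1; observed 1. Eliminates M5 stuck-at-0.
Only M2 stuck-at-0 is consistent with every test.

M2 stuck-at-0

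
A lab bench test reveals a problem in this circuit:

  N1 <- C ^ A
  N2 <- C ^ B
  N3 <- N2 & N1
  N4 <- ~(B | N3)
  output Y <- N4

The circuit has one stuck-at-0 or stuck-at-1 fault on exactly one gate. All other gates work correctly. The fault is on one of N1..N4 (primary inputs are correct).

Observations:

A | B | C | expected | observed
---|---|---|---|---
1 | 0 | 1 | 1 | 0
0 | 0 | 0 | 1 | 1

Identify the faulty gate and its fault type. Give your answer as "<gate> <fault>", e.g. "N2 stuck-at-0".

Fault-free values for test 1 (A=1, B=0, C=1): N1=0, N2=1, N3=0, N4=1, giving Y=1. Observed 0.
Test 1: faults giving observed 0 are {N1 stuck-at-1, N3 stuck-at-1, N4 stuck-at-0}.
Test 2 (A=0, B=0, C=0): fault-free N1=0, N2=0, N3=0, N4=1 → 1; observed 1. Eliminates N3 stuck-at-1, N4 stuck-at-0.
Only N1 stuck-at-1 is consistent with every test.

N1 stuck-at-1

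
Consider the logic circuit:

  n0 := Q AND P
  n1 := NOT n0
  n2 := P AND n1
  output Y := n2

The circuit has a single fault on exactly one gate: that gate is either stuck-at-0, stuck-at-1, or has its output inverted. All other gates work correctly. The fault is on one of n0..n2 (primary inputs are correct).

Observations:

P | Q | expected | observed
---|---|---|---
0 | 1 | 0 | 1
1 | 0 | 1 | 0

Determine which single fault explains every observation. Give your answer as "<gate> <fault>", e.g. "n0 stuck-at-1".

Fault-free values for test 1 (P=0, Q=1): n0=0, n1=1, n2=0, giving Y=0. Observed 1.
Test 1: faults giving observed 1 are {n2 stuck-at-1, n2 inverted output}.
Test 2 (P=1, Q=0): fault-free n0=0, n1=1, n2=1 → 1; observed 0. Eliminates n2 stuck-at-1.
Only n2 inverted output is consistent with every test.

n2 inverted output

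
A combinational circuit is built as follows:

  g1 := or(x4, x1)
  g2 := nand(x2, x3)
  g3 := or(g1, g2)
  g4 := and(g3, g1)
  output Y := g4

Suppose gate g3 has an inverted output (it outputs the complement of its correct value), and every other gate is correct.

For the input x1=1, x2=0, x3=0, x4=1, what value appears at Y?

0

Propagate with g3 forced: g1=1, g2=1, g3=0 [inverted output], g4=0.
So Y = 0. (Without the fault it would be 1.)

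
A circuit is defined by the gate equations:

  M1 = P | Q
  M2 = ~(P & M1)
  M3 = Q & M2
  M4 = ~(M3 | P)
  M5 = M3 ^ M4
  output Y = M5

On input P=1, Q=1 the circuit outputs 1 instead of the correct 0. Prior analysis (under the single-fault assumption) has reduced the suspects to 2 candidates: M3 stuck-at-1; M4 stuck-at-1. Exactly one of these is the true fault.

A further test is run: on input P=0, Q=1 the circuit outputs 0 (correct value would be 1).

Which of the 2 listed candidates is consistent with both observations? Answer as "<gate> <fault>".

Evaluate each candidate on input P=0, Q=1:
  M3 stuck-at-1: M1=1, M2=1, M3=1 [stuck-at-1], M4=0, M5=1 → 1 — eliminated
  M4 stuck-at-1: M1=1, M2=1, M3=1, M4=1 [stuck-at-1], M5=0 → 0 — matches
Only M4 stuck-at-1 reproduces the observed 0.

M4 stuck-at-1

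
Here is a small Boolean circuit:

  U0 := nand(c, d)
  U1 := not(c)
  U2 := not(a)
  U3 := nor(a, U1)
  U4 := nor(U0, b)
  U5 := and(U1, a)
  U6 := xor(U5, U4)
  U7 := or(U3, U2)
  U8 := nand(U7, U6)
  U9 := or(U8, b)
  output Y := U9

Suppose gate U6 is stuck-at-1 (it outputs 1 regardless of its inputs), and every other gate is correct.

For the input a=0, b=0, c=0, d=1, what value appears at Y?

0

Propagate with U6 forced: U0=1, U1=1, U2=1, U3=0, U4=0, U5=0, U6=1 [stuck-at-1], U7=1, U8=0, U9=0.
So Y = 0. (Without the fault it would be 1.)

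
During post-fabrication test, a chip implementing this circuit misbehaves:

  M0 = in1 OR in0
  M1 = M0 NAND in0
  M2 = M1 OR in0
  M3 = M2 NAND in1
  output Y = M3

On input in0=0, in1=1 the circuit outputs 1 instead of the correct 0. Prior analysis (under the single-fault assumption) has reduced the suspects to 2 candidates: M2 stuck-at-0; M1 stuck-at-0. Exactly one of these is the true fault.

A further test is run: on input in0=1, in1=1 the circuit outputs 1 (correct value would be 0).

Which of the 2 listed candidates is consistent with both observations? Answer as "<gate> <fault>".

M2 stuck-at-0

Evaluate each candidate on input in0=1, in1=1:
  M2 stuck-at-0: M0=1, M1=0, M2=0 [stuck-at-0], M3=1 → 1 — matches
  M1 stuck-at-0: M0=1, M1=0 [stuck-at-0], M2=1, M3=0 → 0 — eliminated
Only M2 stuck-at-0 reproduces the observed 1.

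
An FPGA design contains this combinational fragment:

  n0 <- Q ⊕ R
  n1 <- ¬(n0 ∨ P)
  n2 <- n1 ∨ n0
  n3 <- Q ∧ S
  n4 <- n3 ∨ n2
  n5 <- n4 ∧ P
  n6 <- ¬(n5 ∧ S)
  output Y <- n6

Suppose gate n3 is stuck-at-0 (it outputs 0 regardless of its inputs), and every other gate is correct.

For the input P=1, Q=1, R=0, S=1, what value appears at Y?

0

Propagate with n3 forced: n0=1, n1=0, n2=1, n3=0 [stuck-at-0], n4=1, n5=1, n6=0.
So Y = 0. (Same as the fault-free value — the fault is masked on this input.)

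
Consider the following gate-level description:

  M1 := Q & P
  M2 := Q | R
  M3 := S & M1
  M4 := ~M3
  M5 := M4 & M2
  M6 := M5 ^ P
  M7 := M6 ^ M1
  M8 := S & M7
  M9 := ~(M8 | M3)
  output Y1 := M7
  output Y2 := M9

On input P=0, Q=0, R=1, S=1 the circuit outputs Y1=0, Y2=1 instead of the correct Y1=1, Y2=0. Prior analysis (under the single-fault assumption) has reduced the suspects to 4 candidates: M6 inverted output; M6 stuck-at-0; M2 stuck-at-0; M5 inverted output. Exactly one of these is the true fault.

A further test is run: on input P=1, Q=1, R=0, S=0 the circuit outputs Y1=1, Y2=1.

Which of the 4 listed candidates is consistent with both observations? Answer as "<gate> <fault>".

Evaluate each candidate on input P=1, Q=1, R=0, S=0:
  M6 inverted output: M1=1, M2=1, M3=0, M4=1, M5=1, M6=1 [inverted output], M7=0, M8=0, M9=1 → Y1=0, Y2=1 — eliminated
  M6 stuck-at-0: M1=1, M2=1, M3=0, M4=1, M5=1, M6=0 [stuck-at-0], M7=1, M8=0, M9=1 → Y1=1, Y2=1 — matches
  M2 stuck-at-0: M1=1, M2=0 [stuck-at-0], M3=0, M4=1, M5=0, M6=1, M7=0, M8=0, M9=1 → Y1=0, Y2=1 — eliminated
  M5 inverted output: M1=1, M2=1, M3=0, M4=1, M5=0 [inverted output], M6=1, M7=0, M8=0, M9=1 → Y1=0, Y2=1 — eliminated
Only M6 stuck-at-0 reproduces the observed Y1=1, Y2=1.

M6 stuck-at-0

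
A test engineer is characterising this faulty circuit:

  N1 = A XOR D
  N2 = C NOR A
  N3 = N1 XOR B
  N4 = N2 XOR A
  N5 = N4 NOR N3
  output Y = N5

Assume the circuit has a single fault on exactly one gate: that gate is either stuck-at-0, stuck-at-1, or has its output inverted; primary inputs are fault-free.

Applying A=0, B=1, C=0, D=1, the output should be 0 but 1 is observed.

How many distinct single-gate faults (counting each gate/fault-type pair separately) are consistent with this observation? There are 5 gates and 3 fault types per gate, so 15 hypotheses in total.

6

Fault-free: N1=1, N2=1, N3=0, N4=1, N5=0 → 0. Observed 1.
  N1: none of the 3 fault types match ✗
  N2: stuck-at-0, inverted output ✓; others ✗
  N3: none of the 3 fault types match ✗
  N4: stuck-at-0, inverted output ✓; others ✗
  N5: stuck-at-1, inverted output ✓; others ✗
Consistent faults: {N2 stuck-at-0, N2 inverted output, N4 stuck-at-0, N4 inverted output, N5 stuck-at-1, N5 inverted output} — 6 in all.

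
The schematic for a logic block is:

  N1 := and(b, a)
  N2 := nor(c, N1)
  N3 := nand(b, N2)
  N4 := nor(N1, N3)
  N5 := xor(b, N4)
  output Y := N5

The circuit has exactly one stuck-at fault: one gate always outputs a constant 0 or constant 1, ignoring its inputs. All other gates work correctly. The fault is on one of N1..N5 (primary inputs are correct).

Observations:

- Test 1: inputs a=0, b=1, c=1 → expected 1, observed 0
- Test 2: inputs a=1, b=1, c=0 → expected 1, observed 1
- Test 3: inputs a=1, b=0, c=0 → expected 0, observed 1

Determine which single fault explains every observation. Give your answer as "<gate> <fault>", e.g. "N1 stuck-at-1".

Fault-free values for test 1 (a=0, b=1, c=1): N1=0, N2=0, N3=1, N4=0, N5=1, giving Y=1. Observed 0.
Test 1: faults giving observed 0 are {N2 stuck-at-1, N3 stuck-at-0, N4 stuck-at-1, N5 stuck-at-0}.
Test 2 (a=1, b=1, c=0): fault-free N1=1, N2=0, N3=1, N4=0, N5=1 → 1; observed 1. Eliminates N4 stuck-at-1, N5 stuck-at-0.
Test 3 (a=1, b=0, c=0): fault-free N1=0, N2=1, N3=1, N4=0, N5=0 → 0; observed 1. Eliminates N2 stuck-at-1.
Only N3 stuck-at-0 is consistent with every test.

N3 stuck-at-0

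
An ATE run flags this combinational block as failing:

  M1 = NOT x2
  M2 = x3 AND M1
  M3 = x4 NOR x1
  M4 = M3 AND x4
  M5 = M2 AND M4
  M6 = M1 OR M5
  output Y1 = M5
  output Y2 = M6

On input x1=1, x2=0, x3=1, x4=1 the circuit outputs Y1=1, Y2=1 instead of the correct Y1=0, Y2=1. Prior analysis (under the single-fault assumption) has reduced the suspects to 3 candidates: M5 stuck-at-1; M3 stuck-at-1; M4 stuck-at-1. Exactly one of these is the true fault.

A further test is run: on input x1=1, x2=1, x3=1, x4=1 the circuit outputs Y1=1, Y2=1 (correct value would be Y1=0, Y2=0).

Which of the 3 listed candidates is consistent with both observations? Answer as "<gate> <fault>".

Evaluate each candidate on input x1=1, x2=1, x3=1, x4=1:
  M5 stuck-at-1: M1=0, M2=0, M3=0, M4=0, M5=1 [stuck-at-1], M6=1 → Y1=1, Y2=1 — matches
  M3 stuck-at-1: M1=0, M2=0, M3=1 [stuck-at-1], M4=1, M5=0, M6=0 → Y1=0, Y2=0 — eliminated
  M4 stuck-at-1: M1=0, M2=0, M3=0, M4=1 [stuck-at-1], M5=0, M6=0 → Y1=0, Y2=0 — eliminated
Only M5 stuck-at-1 reproduces the observed Y1=1, Y2=1.

M5 stuck-at-1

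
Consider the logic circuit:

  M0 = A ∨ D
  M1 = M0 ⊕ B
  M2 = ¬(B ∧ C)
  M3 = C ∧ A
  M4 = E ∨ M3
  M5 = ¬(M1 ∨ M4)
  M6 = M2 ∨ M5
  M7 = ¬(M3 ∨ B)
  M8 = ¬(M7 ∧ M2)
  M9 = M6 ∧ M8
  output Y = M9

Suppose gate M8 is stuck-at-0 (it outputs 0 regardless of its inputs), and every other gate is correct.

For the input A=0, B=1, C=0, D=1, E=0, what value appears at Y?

Propagate with M8 forced: M0=1, M1=0, M2=1, M3=0, M4=0, M5=1, M6=1, M7=0, M8=0 [stuck-at-0], M9=0.
So Y = 0. (Without the fault it would be 1.)

0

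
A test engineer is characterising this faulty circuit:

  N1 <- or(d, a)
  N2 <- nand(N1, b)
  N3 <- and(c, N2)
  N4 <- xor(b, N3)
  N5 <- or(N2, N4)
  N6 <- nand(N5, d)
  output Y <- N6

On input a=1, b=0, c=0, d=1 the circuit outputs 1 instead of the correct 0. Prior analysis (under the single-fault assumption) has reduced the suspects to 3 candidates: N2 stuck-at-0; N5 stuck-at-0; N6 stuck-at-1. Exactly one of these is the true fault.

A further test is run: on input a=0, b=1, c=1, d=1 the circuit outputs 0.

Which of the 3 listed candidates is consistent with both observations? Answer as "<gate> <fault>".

N2 stuck-at-0

Evaluate each candidate on input a=0, b=1, c=1, d=1:
  N2 stuck-at-0: N1=1, N2=0 [stuck-at-0], N3=0, N4=1, N5=1, N6=0 → 0 — matches
  N5 stuck-at-0: N1=1, N2=0, N3=0, N4=1, N5=0 [stuck-at-0], N6=1 → 1 — eliminated
  N6 stuck-at-1: N1=1, N2=0, N3=0, N4=1, N5=1, N6=1 [stuck-at-1] → 1 — eliminated
Only N2 stuck-at-0 reproduces the observed 0.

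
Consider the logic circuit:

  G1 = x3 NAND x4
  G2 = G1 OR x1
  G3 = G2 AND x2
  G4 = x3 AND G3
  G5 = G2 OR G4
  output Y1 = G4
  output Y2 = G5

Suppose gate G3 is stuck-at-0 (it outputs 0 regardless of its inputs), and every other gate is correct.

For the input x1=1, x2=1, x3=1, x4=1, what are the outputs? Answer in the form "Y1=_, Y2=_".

Y1=0, Y2=1

Propagate with G3 forced: G1=0, G2=1, G3=0 [stuck-at-0], G4=0, G5=1.
So the outputs are Y1=0, Y2=1. (Without the fault they would be Y1=1, Y2=1.)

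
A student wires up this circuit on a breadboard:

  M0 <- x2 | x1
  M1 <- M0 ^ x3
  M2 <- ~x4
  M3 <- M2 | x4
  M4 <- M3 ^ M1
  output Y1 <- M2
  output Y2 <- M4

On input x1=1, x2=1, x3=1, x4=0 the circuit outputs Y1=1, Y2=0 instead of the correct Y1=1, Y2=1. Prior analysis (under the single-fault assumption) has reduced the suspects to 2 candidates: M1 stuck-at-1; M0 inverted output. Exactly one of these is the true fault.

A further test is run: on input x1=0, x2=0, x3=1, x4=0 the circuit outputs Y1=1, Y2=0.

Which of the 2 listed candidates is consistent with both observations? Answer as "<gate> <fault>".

M1 stuck-at-1

Evaluate each candidate on input x1=0, x2=0, x3=1, x4=0:
  M1 stuck-at-1: M0=0, M1=1 [stuck-at-1], M2=1, M3=1, M4=0 → Y1=1, Y2=0 — matches
  M0 inverted output: M0=1 [inverted output], M1=0, M2=1, M3=1, M4=1 → Y1=1, Y2=1 — eliminated
Only M1 stuck-at-1 reproduces the observed Y1=1, Y2=0.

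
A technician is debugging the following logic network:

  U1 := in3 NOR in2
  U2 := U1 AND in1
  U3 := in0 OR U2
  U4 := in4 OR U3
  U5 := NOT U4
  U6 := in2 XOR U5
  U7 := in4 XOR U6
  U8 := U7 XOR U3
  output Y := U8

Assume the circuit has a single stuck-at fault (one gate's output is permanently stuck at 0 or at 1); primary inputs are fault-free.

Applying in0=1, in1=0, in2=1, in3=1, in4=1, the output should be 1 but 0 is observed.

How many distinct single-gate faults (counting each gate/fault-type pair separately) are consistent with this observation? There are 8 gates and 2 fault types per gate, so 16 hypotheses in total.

Fault-free: U1=0, U2=0, U3=1, U4=1, U5=0, U6=1, U7=0, U8=1 → 1. Observed 0.
  U1: none of the 2 fault types match ✗
  U2: none of the 2 fault types match ✗
  U3: stuck-at-0 ✓; others ✗
  U4: stuck-at-0 ✓; others ✗
  U5: stuck-at-1 ✓; others ✗
  U6: stuck-at-0 ✓; others ✗
  U7: stuck-at-1 ✓; others ✗
  U8: stuck-at-0 ✓; others ✗
Consistent faults: {U3 stuck-at-0, U4 stuck-at-0, U5 stuck-at-1, U6 stuck-at-0, U7 stuck-at-1, U8 stuck-at-0} — 6 in all.

6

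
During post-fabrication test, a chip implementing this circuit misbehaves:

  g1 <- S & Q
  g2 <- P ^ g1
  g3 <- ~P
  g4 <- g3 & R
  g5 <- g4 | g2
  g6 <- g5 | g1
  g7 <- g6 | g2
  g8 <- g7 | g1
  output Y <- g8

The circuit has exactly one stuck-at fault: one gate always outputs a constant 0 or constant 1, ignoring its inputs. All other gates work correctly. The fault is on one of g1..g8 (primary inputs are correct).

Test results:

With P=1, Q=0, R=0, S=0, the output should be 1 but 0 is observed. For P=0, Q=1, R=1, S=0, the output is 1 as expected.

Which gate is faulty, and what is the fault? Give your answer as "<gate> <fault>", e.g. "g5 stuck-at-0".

g2 stuck-at-0

Fault-free values for test 1 (P=1, Q=0, R=0, S=0): g1=0, g2=1, g3=0, g4=0, g5=1, g6=1, g7=1, g8=1, giving Y=1. Observed 0.
Test 1: faults giving observed 0 are {g2 stuck-at-0, g7 stuck-at-0, g8 stuck-at-0}.
Test 2 (P=0, Q=1, R=1, S=0): fault-free g1=0, g2=0, g3=1, g4=1, g5=1, g6=1, g7=1, g8=1 → 1; observed 1. Eliminates g7 stuck-at-0, g8 stuck-at-0.
Only g2 stuck-at-0 is consistent with every test.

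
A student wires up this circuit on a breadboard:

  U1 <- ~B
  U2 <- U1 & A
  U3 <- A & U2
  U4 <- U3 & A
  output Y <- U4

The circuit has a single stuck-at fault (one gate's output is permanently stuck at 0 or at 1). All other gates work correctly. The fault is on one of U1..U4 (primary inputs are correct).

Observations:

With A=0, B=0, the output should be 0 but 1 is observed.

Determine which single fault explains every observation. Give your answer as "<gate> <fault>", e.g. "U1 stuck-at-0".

U4 stuck-at-1

Fault-free values for test 1 (A=0, B=0): U1=1, U2=0, U3=0, U4=0, giving Y=0. Observed 1.
Test 1: faults giving observed 1 are {U4 stuck-at-1}.
Only U4 stuck-at-1 is consistent with every test.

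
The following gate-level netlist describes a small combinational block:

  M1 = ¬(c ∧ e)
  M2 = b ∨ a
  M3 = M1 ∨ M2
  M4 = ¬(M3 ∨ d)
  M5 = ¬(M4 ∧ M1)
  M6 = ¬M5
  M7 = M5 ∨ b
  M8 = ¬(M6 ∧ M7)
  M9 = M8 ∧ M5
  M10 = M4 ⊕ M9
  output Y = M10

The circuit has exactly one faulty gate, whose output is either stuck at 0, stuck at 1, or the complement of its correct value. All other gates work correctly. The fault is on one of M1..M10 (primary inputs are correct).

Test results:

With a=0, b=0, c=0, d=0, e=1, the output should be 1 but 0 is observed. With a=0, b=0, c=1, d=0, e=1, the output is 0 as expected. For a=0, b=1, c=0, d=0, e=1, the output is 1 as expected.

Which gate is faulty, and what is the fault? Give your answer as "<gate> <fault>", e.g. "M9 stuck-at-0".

M1 stuck-at-0

Fault-free values for test 1 (a=0, b=0, c=0, d=0, e=1): M1=1, M2=0, M3=1, M4=0, M5=1, M6=0, M7=1, M8=1, M9=1, M10=1, giving Y=1. Observed 0.
Test 1: faults giving observed 0 are {M1 stuck-at-0, M1 inverted output, M5 stuck-at-0, M5 inverted output, M6 stuck-at-1, M6 inverted output, M8 stuck-at-0, M8 inverted output, M9 stuck-at-0, M9 inverted output, M10 stuck-at-0, M10 inverted output}.
Test 2 (a=0, b=0, c=1, d=0, e=1): fault-free M1=0, M2=0, M3=0, M4=1, M5=1, M6=0, M7=1, M8=1, M9=1, M10=0 → 0; observed 0. Eliminates M1 inverted output, M5 stuck-at-0, M5 inverted output, M6 stuck-at-1, M6 inverted output, M8 stuck-at-0, M8 inverted output, M9 stuck-at-0, M9 inverted output, M10 inverted output.
Test 3 (a=0, b=1, c=0, d=0, e=1): fault-free M1=1, M2=1, M3=1, M4=0, M5=1, M6=0, M7=1, M8=1, M9=1, M10=1 → 1; observed 1. Eliminates M10 stuck-at-0.
Only M1 stuck-at-0 is consistent with every test.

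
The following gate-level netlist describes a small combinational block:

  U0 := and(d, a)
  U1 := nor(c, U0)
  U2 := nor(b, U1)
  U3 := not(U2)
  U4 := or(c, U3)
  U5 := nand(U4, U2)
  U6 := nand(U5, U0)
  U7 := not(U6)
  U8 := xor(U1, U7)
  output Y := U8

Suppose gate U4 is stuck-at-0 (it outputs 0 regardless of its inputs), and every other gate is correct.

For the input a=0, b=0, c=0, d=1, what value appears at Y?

1

Propagate with U4 forced: U0=0, U1=1, U2=0, U3=1, U4=0 [stuck-at-0], U5=1, U6=1, U7=0, U8=1.
So Y = 1. (Same as the fault-free value — the fault is masked on this input.)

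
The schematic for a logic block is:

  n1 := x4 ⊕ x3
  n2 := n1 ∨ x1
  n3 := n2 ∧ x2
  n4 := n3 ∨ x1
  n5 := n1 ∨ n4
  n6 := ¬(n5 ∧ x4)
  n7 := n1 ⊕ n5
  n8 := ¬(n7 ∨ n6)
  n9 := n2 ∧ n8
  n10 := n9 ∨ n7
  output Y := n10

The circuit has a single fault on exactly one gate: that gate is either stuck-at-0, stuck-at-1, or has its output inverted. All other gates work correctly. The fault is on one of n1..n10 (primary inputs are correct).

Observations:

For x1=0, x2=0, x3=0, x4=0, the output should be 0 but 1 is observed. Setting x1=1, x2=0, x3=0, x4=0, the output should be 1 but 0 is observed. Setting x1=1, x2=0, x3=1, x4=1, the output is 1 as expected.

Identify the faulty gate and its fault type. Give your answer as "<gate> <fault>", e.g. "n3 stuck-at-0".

Fault-free values for test 1 (x1=0, x2=0, x3=0, x4=0): n1=0, n2=0, n3=0, n4=0, n5=0, n6=1, n7=0, n8=0, n9=0, n10=0, giving Y=0. Observed 1.
Test 1: faults giving observed 1 are {n3 stuck-at-1, n3 inverted output, n4 stuck-at-1, n4 inverted output, n5 stuck-at-1, n5 inverted output, n7 stuck-at-1, n7 inverted output, n9 stuck-at-1, n9 inverted output, n10 stuck-at-1, n10 inverted output}.
Test 2 (x1=1, x2=0, x3=0, x4=0): fault-free n1=0, n2=1, n3=0, n4=1, n5=1, n6=1, n7=1, n8=0, n9=0, n10=1 → 1; observed 0. Eliminates n3 stuck-at-1, n3 inverted output, n4 stuck-at-1, n5 stuck-at-1, n7 stuck-at-1, n9 stuck-at-1, n9 inverted output, n10 stuck-at-1.
Test 3 (x1=1, x2=0, x3=1, x4=1): fault-free n1=0, n2=1, n3=0, n4=1, n5=1, n6=0, n7=1, n8=0, n9=0, n10=1 → 1; observed 1. Eliminates n4 inverted output, n5 inverted output, n10 inverted output.
Only n7 inverted output is consistent with every test.

n7 inverted output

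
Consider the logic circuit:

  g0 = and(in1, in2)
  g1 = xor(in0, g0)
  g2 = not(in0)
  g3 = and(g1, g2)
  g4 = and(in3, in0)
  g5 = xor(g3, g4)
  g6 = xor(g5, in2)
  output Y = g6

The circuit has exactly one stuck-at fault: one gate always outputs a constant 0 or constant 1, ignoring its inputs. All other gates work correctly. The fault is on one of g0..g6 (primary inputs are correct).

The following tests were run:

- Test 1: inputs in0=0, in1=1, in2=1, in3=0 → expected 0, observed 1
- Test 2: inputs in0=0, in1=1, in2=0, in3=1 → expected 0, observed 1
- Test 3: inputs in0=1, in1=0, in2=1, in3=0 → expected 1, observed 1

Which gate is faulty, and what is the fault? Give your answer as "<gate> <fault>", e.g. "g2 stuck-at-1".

Fault-free values for test 1 (in0=0, in1=1, in2=1, in3=0): g0=1, g1=1, g2=1, g3=1, g4=0, g5=1, g6=0, giving Y=0. Observed 1.
Test 1: faults giving observed 1 are {g0 stuck-at-0, g1 stuck-at-0, g2 stuck-at-0, g3 stuck-at-0, g4 stuck-at-1, g5 stuck-at-0, g6 stuck-at-1}.
Test 2 (in0=0, in1=1, in2=0, in3=1): fault-free g0=0, g1=0, g2=1, g3=0, g4=0, g5=0, g6=0 → 0; observed 1. Eliminates g0 stuck-at-0, g1 stuck-at-0, g2 stuck-at-0, g3 stuck-at-0, g5 stuck-at-0.
Test 3 (in0=1, in1=0, in2=1, in3=0): fault-free g0=0, g1=1, g2=0, g3=0, g4=0, g5=0, g6=1 → 1; observed 1. Eliminates g4 stuck-at-1.
Only g6 stuck-at-1 is consistent with every test.

g6 stuck-at-1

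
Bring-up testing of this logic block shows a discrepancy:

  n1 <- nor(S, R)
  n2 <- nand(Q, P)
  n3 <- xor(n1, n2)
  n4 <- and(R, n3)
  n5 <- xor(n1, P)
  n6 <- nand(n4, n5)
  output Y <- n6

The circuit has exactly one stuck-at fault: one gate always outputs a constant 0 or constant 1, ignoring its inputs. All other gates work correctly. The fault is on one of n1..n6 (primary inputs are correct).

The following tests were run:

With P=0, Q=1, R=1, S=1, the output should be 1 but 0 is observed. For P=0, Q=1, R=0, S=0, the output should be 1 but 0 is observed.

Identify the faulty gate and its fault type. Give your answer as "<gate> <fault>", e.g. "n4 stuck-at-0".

n6 stuck-at-0

Fault-free values for test 1 (P=0, Q=1, R=1, S=1): n1=0, n2=1, n3=1, n4=1, n5=0, n6=1, giving Y=1. Observed 0.
Test 1: faults giving observed 0 are {n5 stuck-at-1, n6 stuck-at-0}.
Test 2 (P=0, Q=1, R=0, S=0): fault-free n1=1, n2=1, n3=0, n4=0, n5=1, n6=1 → 1; observed 0. Eliminates n5 stuck-at-1.
Only n6 stuck-at-0 is consistent with every test.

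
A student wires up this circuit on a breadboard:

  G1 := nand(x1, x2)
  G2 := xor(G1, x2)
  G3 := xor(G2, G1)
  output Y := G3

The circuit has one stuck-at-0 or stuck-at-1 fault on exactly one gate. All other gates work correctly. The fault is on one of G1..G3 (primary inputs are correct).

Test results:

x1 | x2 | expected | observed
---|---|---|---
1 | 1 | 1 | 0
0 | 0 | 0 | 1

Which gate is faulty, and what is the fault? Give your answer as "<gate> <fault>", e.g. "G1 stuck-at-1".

Fault-free values for test 1 (x1=1, x2=1): G1=0, G2=1, G3=1, giving Y=1. Observed 0.
Test 1: faults giving observed 0 are {G2 stuck-at-0, G3 stuck-at-0}.
Test 2 (x1=0, x2=0): fault-free G1=1, G2=1, G3=0 → 0; observed 1. Eliminates G3 stuck-at-0.
Only G2 stuck-at-0 is consistent with every test.

G2 stuck-at-0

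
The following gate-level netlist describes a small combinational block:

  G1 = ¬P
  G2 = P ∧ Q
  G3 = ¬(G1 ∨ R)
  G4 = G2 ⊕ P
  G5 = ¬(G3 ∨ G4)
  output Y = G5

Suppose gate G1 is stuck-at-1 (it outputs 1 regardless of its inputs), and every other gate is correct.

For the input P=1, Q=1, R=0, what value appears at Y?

Propagate with G1 forced: G1=1 [stuck-at-1], G2=1, G3=0, G4=0, G5=1.
So Y = 1. (Without the fault it would be 0.)

1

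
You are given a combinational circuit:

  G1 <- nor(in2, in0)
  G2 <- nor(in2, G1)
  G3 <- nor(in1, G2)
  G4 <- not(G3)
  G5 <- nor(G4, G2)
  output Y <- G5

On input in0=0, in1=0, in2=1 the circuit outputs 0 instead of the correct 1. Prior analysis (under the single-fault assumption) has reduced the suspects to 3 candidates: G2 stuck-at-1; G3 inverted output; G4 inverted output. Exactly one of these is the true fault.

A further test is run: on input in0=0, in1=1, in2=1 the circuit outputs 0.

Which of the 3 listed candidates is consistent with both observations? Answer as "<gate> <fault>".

Evaluate each candidate on input in0=0, in1=1, in2=1:
  G2 stuck-at-1: G1=0, G2=1 [stuck-at-1], G3=0, G4=1, G5=0 → 0 — matches
  G3 inverted output: G1=0, G2=0, G3=1 [inverted output], G4=0, G5=1 → 1 — eliminated
  G4 inverted output: G1=0, G2=0, G3=0, G4=0 [inverted output], G5=1 → 1 — eliminated
Only G2 stuck-at-1 reproduces the observed 0.

G2 stuck-at-1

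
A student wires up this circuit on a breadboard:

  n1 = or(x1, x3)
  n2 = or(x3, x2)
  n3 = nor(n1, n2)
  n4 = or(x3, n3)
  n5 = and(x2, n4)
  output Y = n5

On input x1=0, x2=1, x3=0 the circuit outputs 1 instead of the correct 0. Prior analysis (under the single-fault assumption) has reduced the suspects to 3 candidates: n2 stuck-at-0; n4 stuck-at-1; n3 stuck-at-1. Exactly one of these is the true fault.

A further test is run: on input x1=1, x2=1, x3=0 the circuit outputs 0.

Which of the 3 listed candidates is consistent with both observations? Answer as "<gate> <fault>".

Evaluate each candidate on input x1=1, x2=1, x3=0:
  n2 stuck-at-0: n1=1, n2=0 [stuck-at-0], n3=0, n4=0, n5=0 → 0 — matches
  n4 stuck-at-1: n1=1, n2=1, n3=0, n4=1 [stuck-at-1], n5=1 → 1 — eliminated
  n3 stuck-at-1: n1=1, n2=1, n3=1 [stuck-at-1], n4=1, n5=1 → 1 — eliminated
Only n2 stuck-at-0 reproduces the observed 0.

n2 stuck-at-0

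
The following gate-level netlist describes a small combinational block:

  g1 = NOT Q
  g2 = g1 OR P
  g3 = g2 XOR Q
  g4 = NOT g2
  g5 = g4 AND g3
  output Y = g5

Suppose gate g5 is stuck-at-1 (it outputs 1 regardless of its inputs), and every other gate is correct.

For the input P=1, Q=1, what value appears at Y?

1

Propagate with g5 forced: g1=0, g2=1, g3=0, g4=0, g5=1 [stuck-at-1].
So Y = 1. (Without the fault it would be 0.)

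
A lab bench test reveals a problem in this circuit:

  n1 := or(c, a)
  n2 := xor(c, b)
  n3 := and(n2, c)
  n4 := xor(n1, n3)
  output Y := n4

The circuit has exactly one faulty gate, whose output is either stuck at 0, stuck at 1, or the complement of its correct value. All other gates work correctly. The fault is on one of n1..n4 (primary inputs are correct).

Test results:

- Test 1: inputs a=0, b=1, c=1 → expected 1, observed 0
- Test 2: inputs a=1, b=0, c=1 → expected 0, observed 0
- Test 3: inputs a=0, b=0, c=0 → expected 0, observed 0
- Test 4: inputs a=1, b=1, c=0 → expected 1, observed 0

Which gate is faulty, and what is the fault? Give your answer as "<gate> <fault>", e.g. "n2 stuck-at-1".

n4 stuck-at-0

Fault-free values for test 1 (a=0, b=1, c=1): n1=1, n2=0, n3=0, n4=1, giving Y=1. Observed 0.
Test 1: faults giving observed 0 are {n1 stuck-at-0, n1 inverted output, n2 stuck-at-1, n2 inverted output, n3 stuck-at-1, n3 inverted output, n4 stuck-at-0, n4 inverted output}.
Test 2 (a=1, b=0, c=1): fault-free n1=1, n2=1, n3=1, n4=0 → 0; observed 0. Eliminates n1 stuck-at-0, n1 inverted output, n2 inverted output, n3 inverted output, n4 inverted output.
Test 3 (a=0, b=0, c=0): fault-free n1=0, n2=0, n3=0, n4=0 → 0; observed 0. Eliminates n3 stuck-at-1.
Test 4 (a=1, b=1, c=0): fault-free n1=1, n2=1, n3=0, n4=1 → 1; observed 0. Eliminates n2 stuck-at-1.
Only n4 stuck-at-0 is consistent with every test.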